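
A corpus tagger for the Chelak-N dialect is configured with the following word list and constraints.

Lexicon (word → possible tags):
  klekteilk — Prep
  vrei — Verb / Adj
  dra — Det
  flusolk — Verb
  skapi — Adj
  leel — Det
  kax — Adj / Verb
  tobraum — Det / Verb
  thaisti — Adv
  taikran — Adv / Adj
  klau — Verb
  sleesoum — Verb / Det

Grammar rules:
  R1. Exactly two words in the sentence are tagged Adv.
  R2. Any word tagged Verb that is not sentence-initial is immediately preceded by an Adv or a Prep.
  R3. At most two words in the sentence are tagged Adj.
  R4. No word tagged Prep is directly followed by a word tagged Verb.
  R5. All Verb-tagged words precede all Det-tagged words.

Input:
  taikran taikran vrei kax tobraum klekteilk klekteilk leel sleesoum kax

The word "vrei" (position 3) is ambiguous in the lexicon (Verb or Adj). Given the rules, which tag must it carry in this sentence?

Candidates per position — 1:taikran {Adv,Adj}; 2:taikran {Adv,Adj}; 3:vrei {Verb,Adj}; 4:kax {Adj,Verb}; 5:tobraum {Det,Verb}; 6:klekteilk {Prep}; 7:klekteilk {Prep}; 8:leel {Det}; 9:sleesoum {Verb,Det}; 10:kax {Adj,Verb}.
Position 1: Adj is ruled out by rule 1; that leaves Adv.
Position 2: Adj is ruled out by rule 1; that leaves Adv.
Position 4: Verb is ruled out by rule 2; that leaves Adj.
Position 5: Verb is ruled out by rule 2; that leaves Det.
Position 9: Verb is ruled out by rule 2; that leaves Det.
Position 10: Verb is ruled out by rule 2; that leaves Adj.
Position 3: Adj is ruled out by rule 3; that leaves Verb.
That leaves exactly one tagging: Adv Adv Verb Adj Det Prep Prep Det Det Adj.
Verifying each rule — rule 1 ok; rule 2 ok; rule 3 ok; rule 4 ok; rule 5 ok.

Verb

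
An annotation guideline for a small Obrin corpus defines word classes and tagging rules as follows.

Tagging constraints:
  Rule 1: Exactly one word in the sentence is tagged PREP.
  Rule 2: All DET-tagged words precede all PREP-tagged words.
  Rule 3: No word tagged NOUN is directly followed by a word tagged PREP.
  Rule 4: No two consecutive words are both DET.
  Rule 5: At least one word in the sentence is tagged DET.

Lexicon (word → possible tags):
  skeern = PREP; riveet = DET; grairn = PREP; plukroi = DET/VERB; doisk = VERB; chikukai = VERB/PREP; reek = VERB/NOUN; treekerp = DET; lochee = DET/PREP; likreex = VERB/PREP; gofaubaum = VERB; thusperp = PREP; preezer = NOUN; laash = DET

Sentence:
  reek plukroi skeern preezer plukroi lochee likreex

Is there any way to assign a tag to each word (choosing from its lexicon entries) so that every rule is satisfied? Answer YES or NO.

Candidates per position — 1:reek {VERB,NOUN}; 2:plukroi {DET,VERB}; 3:skeern {PREP}; 4:preezer {NOUN}; 5:plukroi {DET,VERB}; 6:lochee {DET,PREP}; 7:likreex {VERB,PREP}.
Every candidate sequence violates at least one rule; no consistent tagging exists.

NO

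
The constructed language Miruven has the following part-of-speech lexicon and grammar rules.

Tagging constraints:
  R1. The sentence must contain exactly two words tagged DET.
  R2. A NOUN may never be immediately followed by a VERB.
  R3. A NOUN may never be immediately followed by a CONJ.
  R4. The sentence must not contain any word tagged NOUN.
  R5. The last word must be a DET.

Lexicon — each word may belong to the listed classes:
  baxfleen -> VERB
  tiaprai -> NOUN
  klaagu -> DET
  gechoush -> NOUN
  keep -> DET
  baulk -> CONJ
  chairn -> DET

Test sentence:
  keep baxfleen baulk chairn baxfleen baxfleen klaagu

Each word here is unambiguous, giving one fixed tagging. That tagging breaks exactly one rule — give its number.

Fixed tagging: DET VERB CONJ DET VERB VERB DET.
Applying the rules: R1 ✗, R2 ✓, R3 ✓, R4 ✓, R5 ✓.
Only rule 1 fails.

1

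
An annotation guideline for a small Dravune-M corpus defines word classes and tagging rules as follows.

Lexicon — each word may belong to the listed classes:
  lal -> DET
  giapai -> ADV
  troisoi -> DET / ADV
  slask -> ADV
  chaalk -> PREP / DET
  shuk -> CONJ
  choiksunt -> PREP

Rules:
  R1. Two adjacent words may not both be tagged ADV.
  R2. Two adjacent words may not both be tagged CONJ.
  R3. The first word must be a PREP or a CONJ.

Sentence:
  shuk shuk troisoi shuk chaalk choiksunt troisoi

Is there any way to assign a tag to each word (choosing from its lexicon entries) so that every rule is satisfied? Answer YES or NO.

NO

Candidates per position — 1:shuk {CONJ}; 2:shuk {CONJ}; 3:troisoi {DET,ADV}; 4:shuk {CONJ}; 5:chaalk {PREP,DET}; 6:choiksunt {PREP}; 7:troisoi {DET,ADV}.
Rule 2 cannot be satisfied by any choice of tags from the lexicon.
So there is no consistent tagging.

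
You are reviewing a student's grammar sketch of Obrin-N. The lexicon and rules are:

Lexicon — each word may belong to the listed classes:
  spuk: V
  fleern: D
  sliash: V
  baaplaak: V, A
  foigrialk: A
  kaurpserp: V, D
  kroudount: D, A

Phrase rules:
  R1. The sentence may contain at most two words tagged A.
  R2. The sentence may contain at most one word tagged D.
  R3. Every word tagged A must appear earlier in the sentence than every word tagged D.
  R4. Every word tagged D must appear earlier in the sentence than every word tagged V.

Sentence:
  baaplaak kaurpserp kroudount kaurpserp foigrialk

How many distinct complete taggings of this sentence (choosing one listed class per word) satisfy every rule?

1

Candidates per position — 1:baaplaak {V,A}; 2:kaurpserp {V,D}; 3:kroudount {D,A}; 4:kaurpserp {V,D}; 5:foigrialk {A}.
There are 16 candidate sequences in total.
The sequences that satisfy every rule: V V A V A.
Count = 1.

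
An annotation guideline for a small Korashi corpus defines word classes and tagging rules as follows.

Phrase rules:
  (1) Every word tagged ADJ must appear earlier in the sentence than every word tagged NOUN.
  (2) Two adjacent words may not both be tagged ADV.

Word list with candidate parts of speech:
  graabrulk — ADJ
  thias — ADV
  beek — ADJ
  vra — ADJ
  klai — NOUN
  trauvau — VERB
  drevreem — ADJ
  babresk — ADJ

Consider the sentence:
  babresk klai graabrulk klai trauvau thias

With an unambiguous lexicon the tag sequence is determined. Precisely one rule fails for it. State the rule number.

1

Fixed tagging: ADJ NOUN ADJ NOUN VERB ADV.
Checking each rule: R1 violated, R2 holds.
Only rule 1 fails.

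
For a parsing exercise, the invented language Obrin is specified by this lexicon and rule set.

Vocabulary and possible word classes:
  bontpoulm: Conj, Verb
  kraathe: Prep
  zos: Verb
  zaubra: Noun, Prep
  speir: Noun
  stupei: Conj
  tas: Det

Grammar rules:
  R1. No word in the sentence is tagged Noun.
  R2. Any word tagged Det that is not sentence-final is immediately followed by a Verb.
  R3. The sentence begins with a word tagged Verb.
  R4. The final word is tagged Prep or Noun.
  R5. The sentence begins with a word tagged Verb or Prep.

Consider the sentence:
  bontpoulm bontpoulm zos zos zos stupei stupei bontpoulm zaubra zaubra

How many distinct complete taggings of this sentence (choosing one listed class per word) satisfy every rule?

Candidates per position — 1:bontpoulm {Conj,Verb}; 2:bontpoulm {Conj,Verb}; 3:zos {Verb}; 4:zos {Verb}; 5:zos {Verb}; 6:stupei {Conj}; 7:stupei {Conj}; 8:bontpoulm {Conj,Verb}; 9:zaubra {Noun,Prep}; 10:zaubra {Noun,Prep}.
There are 32 candidate sequences in total.
The sequences that satisfy every rule: Verb Conj Verb Verb Verb Conj Conj Conj Prep Prep; Verb Conj Verb Verb Verb Conj Conj Verb Prep Prep; Verb Verb Verb Verb Verb Conj Conj Conj Prep Prep; Verb Verb Verb Verb Verb Conj Conj Verb Prep Prep.
Count = 4.

4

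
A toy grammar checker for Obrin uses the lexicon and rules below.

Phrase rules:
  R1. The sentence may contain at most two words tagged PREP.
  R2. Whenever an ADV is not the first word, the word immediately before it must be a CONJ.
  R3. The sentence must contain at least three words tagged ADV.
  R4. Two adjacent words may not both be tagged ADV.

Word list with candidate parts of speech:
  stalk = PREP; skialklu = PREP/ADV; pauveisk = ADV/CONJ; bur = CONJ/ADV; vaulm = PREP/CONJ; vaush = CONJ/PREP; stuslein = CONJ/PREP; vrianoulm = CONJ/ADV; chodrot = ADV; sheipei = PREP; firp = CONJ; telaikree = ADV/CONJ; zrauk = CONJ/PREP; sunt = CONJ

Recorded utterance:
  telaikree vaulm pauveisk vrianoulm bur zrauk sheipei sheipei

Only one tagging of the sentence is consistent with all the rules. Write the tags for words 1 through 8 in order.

Candidates per position — 1:telaikree {ADV,CONJ}; 2:vaulm {PREP,CONJ}; 3:pauveisk {ADV,CONJ}; 4:vrianoulm {CONJ,ADV}; 5:bur {CONJ,ADV}; 6:zrauk {CONJ,PREP}; 7:sheipei {PREP}; 8:sheipei {PREP}.
Position 2: PREP is ruled out by rule 1; that leaves CONJ.
Position 6: PREP is ruled out by rule 1; that leaves CONJ.
The remaining ambiguous positions (1, 3, 4, 5) are resolved jointly — only one combination satisfies every rule.
The only consistent sequence is: ADV CONJ ADV CONJ ADV CONJ PREP PREP.
Checking: rule 1 holds; rule 2 holds; rule 3 holds; rule 4 holds.

ADV CONJ ADV CONJ ADV CONJ PREP PREP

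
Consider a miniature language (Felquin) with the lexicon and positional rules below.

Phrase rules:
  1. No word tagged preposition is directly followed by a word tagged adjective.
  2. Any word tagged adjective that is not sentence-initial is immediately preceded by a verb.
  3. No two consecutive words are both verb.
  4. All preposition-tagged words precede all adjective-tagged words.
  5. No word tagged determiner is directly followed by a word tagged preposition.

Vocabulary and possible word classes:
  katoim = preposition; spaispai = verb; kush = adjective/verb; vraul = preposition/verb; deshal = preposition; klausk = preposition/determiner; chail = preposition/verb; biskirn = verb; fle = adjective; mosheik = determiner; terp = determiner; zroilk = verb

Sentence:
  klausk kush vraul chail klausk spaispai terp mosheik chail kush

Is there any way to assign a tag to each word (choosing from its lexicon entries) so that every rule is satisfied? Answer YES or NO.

YES

Candidates per position — 1:klausk {preposition,determiner}; 2:kush {adjective,verb}; 3:vraul {preposition,verb}; 4:chail {preposition,verb}; 5:klausk {preposition,determiner}; 6:spaispai {verb}; 7:terp {determiner}; 8:mosheik {determiner}; 9:chail {preposition,verb}; 10:kush {adjective,verb}.
One satisfying assignment: determiner verb preposition verb preposition verb determiner determiner verb adjective.
Checking: rule 1 ok; rule 2 ok; rule 3 ok; rule 4 ok; rule 5 ok.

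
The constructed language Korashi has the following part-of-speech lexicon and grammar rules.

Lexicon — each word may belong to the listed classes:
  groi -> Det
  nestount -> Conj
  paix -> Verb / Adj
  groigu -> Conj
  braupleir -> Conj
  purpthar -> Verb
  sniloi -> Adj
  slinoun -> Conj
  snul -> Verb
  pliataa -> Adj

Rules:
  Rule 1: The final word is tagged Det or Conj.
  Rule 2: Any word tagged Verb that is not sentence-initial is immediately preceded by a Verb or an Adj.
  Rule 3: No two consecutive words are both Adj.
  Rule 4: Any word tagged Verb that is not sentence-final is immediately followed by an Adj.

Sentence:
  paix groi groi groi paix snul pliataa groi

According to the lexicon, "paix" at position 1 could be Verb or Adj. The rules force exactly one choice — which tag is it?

Adj

Candidates per position — 1:paix {Verb,Adj}; 2:groi {Det}; 3:groi {Det}; 4:groi {Det}; 5:paix {Verb,Adj}; 6:snul {Verb}; 7:pliataa {Adj}; 8:groi {Det}.
Position 1: Verb is ruled out by rule 4; that leaves Adj.
Position 5: Verb is ruled out by rule 2; that leaves Adj.
So the tagging must be: Adj Det Det Det Adj Verb Adj Det.
Verifying each rule — rule 1 ✓; rule 2 ✓; rule 3 ✓; rule 4 ✓.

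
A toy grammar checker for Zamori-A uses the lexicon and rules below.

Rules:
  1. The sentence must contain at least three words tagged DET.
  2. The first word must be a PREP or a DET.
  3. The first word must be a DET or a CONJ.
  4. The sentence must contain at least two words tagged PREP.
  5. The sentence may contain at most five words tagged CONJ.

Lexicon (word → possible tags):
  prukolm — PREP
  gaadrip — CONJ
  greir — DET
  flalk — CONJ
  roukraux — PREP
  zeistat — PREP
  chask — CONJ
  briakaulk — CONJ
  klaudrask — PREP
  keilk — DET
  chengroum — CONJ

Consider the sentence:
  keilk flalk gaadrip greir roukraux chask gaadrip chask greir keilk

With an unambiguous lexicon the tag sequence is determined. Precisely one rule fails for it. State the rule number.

4

Fixed tagging: DET CONJ CONJ DET PREP CONJ CONJ CONJ DET DET.
Applying the rules: R1 pass, R2 pass, R3 pass, R4 fail, R5 pass.
Only rule 4 fails.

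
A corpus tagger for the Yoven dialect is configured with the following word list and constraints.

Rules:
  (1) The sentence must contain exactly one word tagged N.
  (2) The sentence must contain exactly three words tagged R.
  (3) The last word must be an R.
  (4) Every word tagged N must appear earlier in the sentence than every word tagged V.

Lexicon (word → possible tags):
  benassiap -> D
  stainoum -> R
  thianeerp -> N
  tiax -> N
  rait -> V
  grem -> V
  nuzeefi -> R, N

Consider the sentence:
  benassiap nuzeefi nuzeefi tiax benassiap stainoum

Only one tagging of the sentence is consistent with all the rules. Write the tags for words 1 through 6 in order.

Candidates per position — 1:benassiap {D}; 2:nuzeefi {R,N}; 3:nuzeefi {R,N}; 4:tiax {N}; 5:benassiap {D}; 6:stainoum {R}.
If word 2 were N, no tagging could satisfy rule 1; so word 2 is R.
If word 3 were N, no tagging could satisfy rule 1; so word 3 is R.
That leaves exactly one tagging: D R R N D R.
Verifying each rule — rule 1 ✓; rule 2 ✓; rule 3 ✓; rule 4 ✓.

D R R N D R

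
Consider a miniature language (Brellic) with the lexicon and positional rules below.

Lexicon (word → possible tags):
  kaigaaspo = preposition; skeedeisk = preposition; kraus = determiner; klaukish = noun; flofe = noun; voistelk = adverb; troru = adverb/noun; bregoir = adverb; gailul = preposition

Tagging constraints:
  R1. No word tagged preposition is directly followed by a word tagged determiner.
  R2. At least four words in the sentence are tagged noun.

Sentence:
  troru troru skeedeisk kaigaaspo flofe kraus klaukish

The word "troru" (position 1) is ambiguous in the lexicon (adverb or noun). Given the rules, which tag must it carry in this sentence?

noun

Candidates per position — 1:troru {adverb,noun}; 2:troru {adverb,noun}; 3:skeedeisk {preposition}; 4:kaigaaspo {preposition}; 5:flofe {noun}; 6:kraus {determiner}; 7:klaukish {noun}.
Position 1: adverb is ruled out by rule 2; that leaves noun.
Position 2: adverb is ruled out by rule 2; that leaves noun.
That leaves exactly one tagging: noun noun preposition preposition noun determiner noun.
Rule-by-rule: rule 1 ✓; rule 2 ✓.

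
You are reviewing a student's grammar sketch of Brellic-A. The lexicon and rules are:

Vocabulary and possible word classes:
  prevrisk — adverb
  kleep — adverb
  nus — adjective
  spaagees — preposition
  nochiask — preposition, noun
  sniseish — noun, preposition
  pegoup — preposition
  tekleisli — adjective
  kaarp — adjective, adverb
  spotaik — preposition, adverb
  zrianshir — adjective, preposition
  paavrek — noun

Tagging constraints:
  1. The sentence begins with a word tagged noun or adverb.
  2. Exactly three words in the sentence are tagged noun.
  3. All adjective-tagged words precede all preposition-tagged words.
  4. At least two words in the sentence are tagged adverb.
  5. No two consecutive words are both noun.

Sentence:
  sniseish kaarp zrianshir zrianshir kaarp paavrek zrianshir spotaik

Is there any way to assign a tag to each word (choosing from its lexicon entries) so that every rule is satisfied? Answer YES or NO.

Candidates per position — 1:sniseish {noun,preposition}; 2:kaarp {adjective,adverb}; 3:zrianshir {adjective,preposition}; 4:zrianshir {adjective,preposition}; 5:kaarp {adjective,adverb}; 6:paavrek {noun}; 7:zrianshir {adjective,preposition}; 8:spotaik {preposition,adverb}.
Rule 2 cannot be satisfied by any choice of tags from the lexicon.
So there is no consistent tagging.

NO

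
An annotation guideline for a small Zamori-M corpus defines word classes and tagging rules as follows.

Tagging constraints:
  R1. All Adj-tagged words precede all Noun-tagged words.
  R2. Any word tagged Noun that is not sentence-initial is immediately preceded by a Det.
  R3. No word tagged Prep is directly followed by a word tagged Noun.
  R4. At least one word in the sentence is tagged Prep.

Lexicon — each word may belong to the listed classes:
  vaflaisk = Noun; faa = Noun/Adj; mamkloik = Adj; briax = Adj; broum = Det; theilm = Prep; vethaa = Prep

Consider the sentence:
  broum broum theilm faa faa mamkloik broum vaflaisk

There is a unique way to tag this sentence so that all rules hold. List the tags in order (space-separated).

Candidates per position — 1:broum {Det}; 2:broum {Det}; 3:theilm {Prep}; 4:faa {Noun,Adj}; 5:faa {Noun,Adj}; 6:mamkloik {Adj}; 7:broum {Det}; 8:vaflaisk {Noun}.
Position 4: Noun is ruled out by rule 1; that leaves Adj.
Position 5: Noun is ruled out by rule 1; that leaves Adj.
So the tagging must be: Det Det Prep Adj Adj Adj Det Noun.
Checking: rule 1 ok; rule 2 ok; rule 3 ok; rule 4 ok.

Det Det Prep Adj Adj Adj Det Noun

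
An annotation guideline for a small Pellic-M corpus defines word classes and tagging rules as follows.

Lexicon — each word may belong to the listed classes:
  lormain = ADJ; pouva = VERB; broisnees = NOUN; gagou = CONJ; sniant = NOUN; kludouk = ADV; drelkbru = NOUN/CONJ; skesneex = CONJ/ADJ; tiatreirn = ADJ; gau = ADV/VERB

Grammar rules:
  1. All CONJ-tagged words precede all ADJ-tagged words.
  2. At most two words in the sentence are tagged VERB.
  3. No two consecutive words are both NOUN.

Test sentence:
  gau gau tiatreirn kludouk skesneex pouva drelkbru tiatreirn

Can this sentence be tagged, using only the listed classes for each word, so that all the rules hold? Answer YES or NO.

YES

Candidates per position — 1:gau {ADV,VERB}; 2:gau {ADV,VERB}; 3:tiatreirn {ADJ}; 4:kludouk {ADV}; 5:skesneex {CONJ,ADJ}; 6:pouva {VERB}; 7:drelkbru {NOUN,CONJ}; 8:tiatreirn {ADJ}.
One satisfying assignment: ADV ADV ADJ ADV ADJ VERB NOUN ADJ.
Check: rule 1 holds; rule 2 holds; rule 3 holds.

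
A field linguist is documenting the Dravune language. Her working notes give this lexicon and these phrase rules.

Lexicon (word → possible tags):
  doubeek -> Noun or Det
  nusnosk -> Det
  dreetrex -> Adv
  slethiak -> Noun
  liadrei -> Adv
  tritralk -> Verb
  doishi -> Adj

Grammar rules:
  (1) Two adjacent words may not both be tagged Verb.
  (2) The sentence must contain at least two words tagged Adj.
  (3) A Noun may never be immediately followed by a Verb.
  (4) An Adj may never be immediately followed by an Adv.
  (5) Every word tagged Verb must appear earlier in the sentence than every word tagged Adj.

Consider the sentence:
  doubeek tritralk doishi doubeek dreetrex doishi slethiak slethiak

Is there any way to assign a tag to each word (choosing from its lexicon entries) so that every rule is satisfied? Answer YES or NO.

YES

Candidates per position — 1:doubeek {Noun,Det}; 2:tritralk {Verb}; 3:doishi {Adj}; 4:doubeek {Noun,Det}; 5:dreetrex {Adv}; 6:doishi {Adj}; 7:slethiak {Noun}; 8:slethiak {Noun}.
One satisfying assignment: Det Verb Adj Noun Adv Adj Noun Noun.
Rule-by-rule: rule 1 holds; rule 2 holds; rule 3 holds; rule 4 holds; rule 5 holds.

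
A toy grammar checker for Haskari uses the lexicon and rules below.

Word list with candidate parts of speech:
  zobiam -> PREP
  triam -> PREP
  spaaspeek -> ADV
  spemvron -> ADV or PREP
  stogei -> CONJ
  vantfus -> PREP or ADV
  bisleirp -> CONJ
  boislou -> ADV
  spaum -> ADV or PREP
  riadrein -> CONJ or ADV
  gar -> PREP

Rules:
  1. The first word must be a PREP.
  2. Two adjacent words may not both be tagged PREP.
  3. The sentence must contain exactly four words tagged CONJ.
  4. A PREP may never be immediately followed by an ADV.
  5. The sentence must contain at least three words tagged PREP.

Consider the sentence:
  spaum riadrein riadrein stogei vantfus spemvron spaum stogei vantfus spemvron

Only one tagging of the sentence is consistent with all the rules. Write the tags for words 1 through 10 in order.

Candidates per position — 1:spaum {ADV,PREP}; 2:riadrein {CONJ,ADV}; 3:riadrein {CONJ,ADV}; 4:stogei {CONJ}; 5:vantfus {PREP,ADV}; 6:spemvron {ADV,PREP}; 7:spaum {ADV,PREP}; 8:stogei {CONJ}; 9:vantfus {PREP,ADV}; 10:spemvron {ADV,PREP}.
Position 1: ADV is ruled out by rule 1; that leaves PREP.
Position 2: ADV is ruled out by rule 3; that leaves CONJ.
Position 3: ADV is ruled out by rule 3; that leaves CONJ.
The remaining ambiguous positions (5, 6, 7, 9, 10) are resolved jointly — only one combination satisfies every rule.
That leaves exactly one tagging: PREP CONJ CONJ CONJ ADV ADV PREP CONJ ADV PREP.
Check: rule 1 holds; rule 2 holds; rule 3 holds; rule 4 holds; rule 5 holds.

PREP CONJ CONJ CONJ ADV ADV PREP CONJ ADV PREP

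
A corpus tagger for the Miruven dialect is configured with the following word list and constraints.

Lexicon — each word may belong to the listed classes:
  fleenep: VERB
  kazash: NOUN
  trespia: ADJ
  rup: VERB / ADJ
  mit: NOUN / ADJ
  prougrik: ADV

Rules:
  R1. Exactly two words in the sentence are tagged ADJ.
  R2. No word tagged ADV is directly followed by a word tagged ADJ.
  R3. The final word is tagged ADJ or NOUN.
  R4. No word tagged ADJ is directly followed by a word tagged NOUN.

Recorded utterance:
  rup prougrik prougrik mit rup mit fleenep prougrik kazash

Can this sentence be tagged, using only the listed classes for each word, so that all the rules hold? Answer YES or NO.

YES

Candidates per position — 1:rup {VERB,ADJ}; 2:prougrik {ADV}; 3:prougrik {ADV}; 4:mit {NOUN,ADJ}; 5:rup {VERB,ADJ}; 6:mit {NOUN,ADJ}; 7:fleenep {VERB}; 8:prougrik {ADV}; 9:kazash {NOUN}.
One satisfying assignment: VERB ADV ADV NOUN ADJ ADJ VERB ADV NOUN.
Check: rule 1 holds; rule 2 holds; rule 3 holds; rule 4 holds.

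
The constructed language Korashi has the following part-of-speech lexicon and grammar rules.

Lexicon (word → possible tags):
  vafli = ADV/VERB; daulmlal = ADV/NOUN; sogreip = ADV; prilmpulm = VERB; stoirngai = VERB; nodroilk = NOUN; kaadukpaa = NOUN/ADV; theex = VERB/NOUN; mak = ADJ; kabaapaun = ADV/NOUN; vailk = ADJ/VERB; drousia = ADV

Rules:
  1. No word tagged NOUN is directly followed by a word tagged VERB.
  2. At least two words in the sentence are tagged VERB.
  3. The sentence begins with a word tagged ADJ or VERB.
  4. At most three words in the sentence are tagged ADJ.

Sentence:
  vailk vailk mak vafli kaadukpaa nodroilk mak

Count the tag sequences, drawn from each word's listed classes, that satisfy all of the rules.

Candidates per position — 1:vailk {ADJ,VERB}; 2:vailk {ADJ,VERB}; 3:mak {ADJ}; 4:vafli {ADV,VERB}; 5:kaadukpaa {NOUN,ADV}; 6:nodroilk {NOUN}; 7:mak {ADJ}.
There are 16 candidate sequences in total.
Checking each against the rules leaves 8 sequences.
Count = 8.

8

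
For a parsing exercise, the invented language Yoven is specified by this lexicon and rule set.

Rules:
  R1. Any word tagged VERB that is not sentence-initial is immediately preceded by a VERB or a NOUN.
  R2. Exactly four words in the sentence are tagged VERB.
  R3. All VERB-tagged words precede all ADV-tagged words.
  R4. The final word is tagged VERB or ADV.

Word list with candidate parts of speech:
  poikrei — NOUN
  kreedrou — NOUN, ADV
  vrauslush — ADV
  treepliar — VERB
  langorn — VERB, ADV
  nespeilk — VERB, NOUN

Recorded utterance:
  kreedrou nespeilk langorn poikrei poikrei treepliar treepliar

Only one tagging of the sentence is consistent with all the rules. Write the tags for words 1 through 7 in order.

NOUN VERB VERB NOUN NOUN VERB VERB

Candidates per position — 1:kreedrou {NOUN,ADV}; 2:nespeilk {VERB,NOUN}; 3:langorn {VERB,ADV}; 4:poikrei {NOUN}; 5:poikrei {NOUN}; 6:treepliar {VERB}; 7:treepliar {VERB}.
If word 1 were ADV, no tagging could satisfy rule 3; so word 1 is NOUN.
If word 2 were NOUN, no tagging could satisfy rule 2; so word 2 is VERB.
If word 3 were ADV, no tagging could satisfy rule 2; so word 3 is VERB.
The unique satisfying tagging is: NOUN VERB VERB NOUN NOUN VERB VERB.
Check: rule 1 satisfied; rule 2 satisfied; rule 3 satisfied; rule 4 satisfied.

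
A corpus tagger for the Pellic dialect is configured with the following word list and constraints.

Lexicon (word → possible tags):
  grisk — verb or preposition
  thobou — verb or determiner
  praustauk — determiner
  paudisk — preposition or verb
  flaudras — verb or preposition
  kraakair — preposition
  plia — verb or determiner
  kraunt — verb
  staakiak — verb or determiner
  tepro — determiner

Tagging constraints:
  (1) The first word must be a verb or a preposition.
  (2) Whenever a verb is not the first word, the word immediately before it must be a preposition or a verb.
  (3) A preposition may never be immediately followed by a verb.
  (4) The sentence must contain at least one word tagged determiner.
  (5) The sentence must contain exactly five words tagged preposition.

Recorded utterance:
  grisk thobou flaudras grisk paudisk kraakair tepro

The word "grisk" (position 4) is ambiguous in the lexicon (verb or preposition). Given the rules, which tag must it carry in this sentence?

Candidates per position — 1:grisk {verb,preposition}; 2:thobou {verb,determiner}; 3:flaudras {verb,preposition}; 4:grisk {verb,preposition}; 5:paudisk {preposition,verb}; 6:kraakair {preposition}; 7:tepro {determiner}.
Position 1: verb is ruled out by rule 5; that leaves preposition.
Position 2: verb is ruled out by rule 3; that leaves determiner.
Position 3: verb is ruled out by rule 2; that leaves preposition.
Position 4: verb is ruled out by rule 3; that leaves preposition.
Position 5: verb is ruled out by rule 3; that leaves preposition.
The unique satisfying tagging is: preposition determiner preposition preposition preposition preposition determiner.
Check: rule 1 ✓; rule 2 ✓; rule 3 ✓; rule 4 ✓; rule 5 ✓.

preposition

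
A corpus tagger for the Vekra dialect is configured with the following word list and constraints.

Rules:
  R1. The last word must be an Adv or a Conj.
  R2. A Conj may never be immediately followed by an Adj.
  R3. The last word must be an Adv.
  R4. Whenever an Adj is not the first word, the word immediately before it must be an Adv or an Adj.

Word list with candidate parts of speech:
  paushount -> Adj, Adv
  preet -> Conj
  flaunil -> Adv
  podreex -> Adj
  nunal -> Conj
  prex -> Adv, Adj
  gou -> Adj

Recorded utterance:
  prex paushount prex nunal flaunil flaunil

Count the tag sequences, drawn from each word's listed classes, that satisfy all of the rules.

Candidates per position — 1:prex {Adv,Adj}; 2:paushount {Adj,Adv}; 3:prex {Adv,Adj}; 4:nunal {Conj}; 5:flaunil {Adv}; 6:flaunil {Adv}.
There are 8 candidate sequences in total.
Checking each against the rules leaves 8 sequences.
Count = 8.

8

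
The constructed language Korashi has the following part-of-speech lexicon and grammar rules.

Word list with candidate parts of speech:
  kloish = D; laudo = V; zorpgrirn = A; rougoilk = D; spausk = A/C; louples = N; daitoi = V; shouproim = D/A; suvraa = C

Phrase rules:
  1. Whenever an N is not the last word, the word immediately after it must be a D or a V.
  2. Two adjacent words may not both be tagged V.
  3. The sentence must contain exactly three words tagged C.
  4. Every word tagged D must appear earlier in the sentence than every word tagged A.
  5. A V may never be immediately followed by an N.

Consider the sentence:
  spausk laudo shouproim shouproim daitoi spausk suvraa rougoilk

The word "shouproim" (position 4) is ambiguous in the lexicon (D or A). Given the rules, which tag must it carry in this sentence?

D

Candidates per position — 1:spausk {A,C}; 2:laudo {V}; 3:shouproim {D,A}; 4:shouproim {D,A}; 5:daitoi {V}; 6:spausk {A,C}; 7:suvraa {C}; 8:rougoilk {D}.
At position 1, choosing A makes rule 3 impossible to satisfy; hence C.
At position 3, choosing A makes rule 4 impossible to satisfy; hence D.
At position 4, choosing A makes rule 4 impossible to satisfy; hence D.
At position 6, choosing A makes rule 3 impossible to satisfy; hence C.
The unique satisfying tagging is: C V D D V C C D.
Verifying each rule — rule 1 satisfied; rule 2 satisfied; rule 3 satisfied; rule 4 satisfied; rule 5 satisfied.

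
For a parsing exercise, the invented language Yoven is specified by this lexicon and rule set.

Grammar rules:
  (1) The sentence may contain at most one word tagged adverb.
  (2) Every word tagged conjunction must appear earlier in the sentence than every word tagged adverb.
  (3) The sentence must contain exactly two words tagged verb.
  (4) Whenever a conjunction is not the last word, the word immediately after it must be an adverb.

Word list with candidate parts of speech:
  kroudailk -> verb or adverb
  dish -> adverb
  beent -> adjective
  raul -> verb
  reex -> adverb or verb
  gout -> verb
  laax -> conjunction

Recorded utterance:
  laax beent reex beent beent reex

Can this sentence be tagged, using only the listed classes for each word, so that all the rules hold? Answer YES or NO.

NO

Candidates per position — 1:laax {conjunction}; 2:beent {adjective}; 3:reex {adverb,verb}; 4:beent {adjective}; 5:beent {adjective}; 6:reex {adverb,verb}.
Rule 4 cannot be satisfied by any choice of tags from the lexicon.
So there is no consistent tagging.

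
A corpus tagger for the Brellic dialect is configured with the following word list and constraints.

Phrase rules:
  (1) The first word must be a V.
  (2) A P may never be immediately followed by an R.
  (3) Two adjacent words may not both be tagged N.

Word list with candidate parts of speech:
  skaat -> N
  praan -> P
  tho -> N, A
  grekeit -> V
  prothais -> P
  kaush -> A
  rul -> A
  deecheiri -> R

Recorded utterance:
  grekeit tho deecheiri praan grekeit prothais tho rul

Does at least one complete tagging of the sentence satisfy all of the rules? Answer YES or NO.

Candidates per position — 1:grekeit {V}; 2:tho {N,A}; 3:deecheiri {R}; 4:praan {P}; 5:grekeit {V}; 6:prothais {P}; 7:tho {N,A}; 8:rul {A}.
One satisfying assignment: V N R P V P N A.
Check: rule 1 satisfied; rule 2 satisfied; rule 3 satisfied.

YES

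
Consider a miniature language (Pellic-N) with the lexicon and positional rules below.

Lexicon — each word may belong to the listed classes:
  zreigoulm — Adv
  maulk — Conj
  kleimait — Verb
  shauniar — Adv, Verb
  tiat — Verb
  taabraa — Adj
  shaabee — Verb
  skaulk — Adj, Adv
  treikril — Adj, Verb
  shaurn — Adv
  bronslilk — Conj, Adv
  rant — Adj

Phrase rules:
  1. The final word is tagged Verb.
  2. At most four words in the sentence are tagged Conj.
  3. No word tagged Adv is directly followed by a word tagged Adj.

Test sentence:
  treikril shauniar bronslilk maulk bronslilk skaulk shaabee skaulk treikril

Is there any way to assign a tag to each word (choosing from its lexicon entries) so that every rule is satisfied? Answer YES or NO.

YES

Candidates per position — 1:treikril {Adj,Verb}; 2:shauniar {Adv,Verb}; 3:bronslilk {Conj,Adv}; 4:maulk {Conj}; 5:bronslilk {Conj,Adv}; 6:skaulk {Adj,Adv}; 7:shaabee {Verb}; 8:skaulk {Adj,Adv}; 9:treikril {Adj,Verb}.
One satisfying assignment: Verb Adv Conj Conj Conj Adv Verb Adj Verb.
Rule-by-rule: rule 1 ✓; rule 2 ✓; rule 3 ✓.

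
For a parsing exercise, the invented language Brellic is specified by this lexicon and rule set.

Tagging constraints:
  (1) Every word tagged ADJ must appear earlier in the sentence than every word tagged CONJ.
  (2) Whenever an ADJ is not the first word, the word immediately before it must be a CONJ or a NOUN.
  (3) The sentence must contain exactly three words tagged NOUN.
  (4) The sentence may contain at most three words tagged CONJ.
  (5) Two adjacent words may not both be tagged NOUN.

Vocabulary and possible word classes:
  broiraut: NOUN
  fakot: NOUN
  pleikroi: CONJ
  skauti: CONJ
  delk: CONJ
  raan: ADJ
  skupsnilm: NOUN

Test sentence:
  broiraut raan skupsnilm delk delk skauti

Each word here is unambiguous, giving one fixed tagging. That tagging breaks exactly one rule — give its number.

Fixed tagging: NOUN ADJ NOUN CONJ CONJ CONJ.
Checking each rule: R1 ✓, R2 ✓, R3 ✗, R4 ✓, R5 ✓.
Only rule 3 fails.

3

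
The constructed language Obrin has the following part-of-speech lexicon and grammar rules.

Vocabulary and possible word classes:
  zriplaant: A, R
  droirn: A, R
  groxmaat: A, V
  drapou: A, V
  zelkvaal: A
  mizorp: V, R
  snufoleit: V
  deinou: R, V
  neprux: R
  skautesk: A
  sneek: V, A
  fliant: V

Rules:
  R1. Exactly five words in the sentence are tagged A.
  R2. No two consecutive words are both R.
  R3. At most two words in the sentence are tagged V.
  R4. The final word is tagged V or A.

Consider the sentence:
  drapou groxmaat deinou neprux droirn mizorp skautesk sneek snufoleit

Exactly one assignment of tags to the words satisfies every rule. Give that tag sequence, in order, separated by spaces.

A A V R A R A A V

Candidates per position — 1:drapou {A,V}; 2:groxmaat {A,V}; 3:deinou {R,V}; 4:neprux {R}; 5:droirn {A,R}; 6:mizorp {V,R}; 7:skautesk {A}; 8:sneek {V,A}; 9:snufoleit {V}.
Word 1 cannot be V — rule 1 would then fail for every completion. It is A.
Word 2 cannot be V — rule 1 would then fail for every completion. It is A.
Word 3 cannot be R — rule 2 would then fail for every completion. It is V.
Word 5 cannot be R — rule 1 would then fail for every completion. It is A.
Word 6 cannot be V — rule 3 would then fail for every completion. It is R.
Word 8 cannot be V — rule 1 would then fail for every completion. It is A.
So the tagging must be: A A V R A R A A V.
Check: rule 1 ✓; rule 2 ✓; rule 3 ✓; rule 4 ✓.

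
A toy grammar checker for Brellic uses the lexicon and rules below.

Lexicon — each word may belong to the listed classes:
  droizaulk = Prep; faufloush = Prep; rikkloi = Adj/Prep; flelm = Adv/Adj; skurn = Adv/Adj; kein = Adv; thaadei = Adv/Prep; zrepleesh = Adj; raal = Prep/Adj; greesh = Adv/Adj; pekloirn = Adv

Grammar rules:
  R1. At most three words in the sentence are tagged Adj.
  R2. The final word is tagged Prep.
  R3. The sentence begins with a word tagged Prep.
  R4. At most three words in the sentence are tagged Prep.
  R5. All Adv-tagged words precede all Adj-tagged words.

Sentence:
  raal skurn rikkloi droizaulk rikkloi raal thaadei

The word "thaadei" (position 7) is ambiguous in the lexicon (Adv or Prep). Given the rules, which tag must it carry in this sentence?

Prep

Candidates per position — 1:raal {Prep,Adj}; 2:skurn {Adv,Adj}; 3:rikkloi {Adj,Prep}; 4:droizaulk {Prep}; 5:rikkloi {Adj,Prep}; 6:raal {Prep,Adj}; 7:thaadei {Adv,Prep}.
At position 1, choosing Adj makes rule 3 impossible to satisfy; hence Prep.
At position 7, choosing Adv makes rule 2 impossible to satisfy; hence Prep.
At position 3, choosing Prep makes rule 4 impossible to satisfy; hence Adj.
At position 5, choosing Prep makes rule 4 impossible to satisfy; hence Adj.
At position 6, choosing Prep makes rule 4 impossible to satisfy; hence Adj.
At position 2, choosing Adj makes rule 1 impossible to satisfy; hence Adv.
The only consistent sequence is: Prep Adv Adj Prep Adj Adj Prep.
Verifying each rule — rule 1 holds; rule 2 holds; rule 3 holds; rule 4 holds; rule 5 holds.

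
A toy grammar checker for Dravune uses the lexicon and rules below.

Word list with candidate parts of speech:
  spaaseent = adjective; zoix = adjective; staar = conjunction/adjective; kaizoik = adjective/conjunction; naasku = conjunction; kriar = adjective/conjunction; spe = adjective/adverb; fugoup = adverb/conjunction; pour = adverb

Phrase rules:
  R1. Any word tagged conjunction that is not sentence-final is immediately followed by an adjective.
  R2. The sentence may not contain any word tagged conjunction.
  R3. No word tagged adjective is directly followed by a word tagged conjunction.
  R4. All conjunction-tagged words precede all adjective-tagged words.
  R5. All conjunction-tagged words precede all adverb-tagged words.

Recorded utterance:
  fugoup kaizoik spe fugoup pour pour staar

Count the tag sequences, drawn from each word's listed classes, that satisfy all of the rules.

Candidates per position — 1:fugoup {adverb,conjunction}; 2:kaizoik {adjective,conjunction}; 3:spe {adjective,adverb}; 4:fugoup {adverb,conjunction}; 5:pour {adverb}; 6:pour {adverb}; 7:staar {conjunction,adjective}.
There are 32 candidate sequences in total.
The sequences that satisfy every rule: adverb adjective adjective adverb adverb adverb adjective; adverb adjective adverb adverb adverb adverb adjective.
Count = 2.

2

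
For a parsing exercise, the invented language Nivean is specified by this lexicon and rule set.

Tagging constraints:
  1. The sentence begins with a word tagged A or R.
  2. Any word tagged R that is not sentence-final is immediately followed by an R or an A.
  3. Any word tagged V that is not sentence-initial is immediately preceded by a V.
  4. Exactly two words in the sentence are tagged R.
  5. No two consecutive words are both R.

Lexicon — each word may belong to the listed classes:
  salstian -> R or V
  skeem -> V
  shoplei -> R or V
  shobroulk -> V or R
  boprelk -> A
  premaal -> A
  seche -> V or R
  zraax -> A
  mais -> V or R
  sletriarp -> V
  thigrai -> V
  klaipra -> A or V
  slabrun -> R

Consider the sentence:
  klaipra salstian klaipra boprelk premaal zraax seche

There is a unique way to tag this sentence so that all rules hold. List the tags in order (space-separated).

Candidates per position — 1:klaipra {A,V}; 2:salstian {R,V}; 3:klaipra {A,V}; 4:boprelk {A}; 5:premaal {A}; 6:zraax {A}; 7:seche {V,R}.
At position 1, choosing V makes rule 1 impossible to satisfy; hence A.
At position 2, choosing V makes rule 3 impossible to satisfy; hence R.
At position 3, choosing V makes rule 2 impossible to satisfy; hence A.
At position 7, choosing V makes rule 3 impossible to satisfy; hence R.
That leaves exactly one tagging: A R A A A A R.
Checking: rule 1 satisfied; rule 2 satisfied; rule 3 satisfied; rule 4 satisfied; rule 5 satisfied.

A R A A A A R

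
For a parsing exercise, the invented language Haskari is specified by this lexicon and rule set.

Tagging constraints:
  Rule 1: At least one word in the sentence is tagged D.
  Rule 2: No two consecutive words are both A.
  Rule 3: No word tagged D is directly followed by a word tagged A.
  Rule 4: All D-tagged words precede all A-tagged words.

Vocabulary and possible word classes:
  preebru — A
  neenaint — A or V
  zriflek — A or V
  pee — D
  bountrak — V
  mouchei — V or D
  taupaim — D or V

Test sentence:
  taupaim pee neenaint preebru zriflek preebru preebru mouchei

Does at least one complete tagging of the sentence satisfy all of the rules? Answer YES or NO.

Candidates per position — 1:taupaim {D,V}; 2:pee {D}; 3:neenaint {A,V}; 4:preebru {A}; 5:zriflek {A,V}; 6:preebru {A}; 7:preebru {A}; 8:mouchei {V,D}.
Rule 2 cannot be satisfied by any choice of tags from the lexicon.
So there is no consistent tagging.

NO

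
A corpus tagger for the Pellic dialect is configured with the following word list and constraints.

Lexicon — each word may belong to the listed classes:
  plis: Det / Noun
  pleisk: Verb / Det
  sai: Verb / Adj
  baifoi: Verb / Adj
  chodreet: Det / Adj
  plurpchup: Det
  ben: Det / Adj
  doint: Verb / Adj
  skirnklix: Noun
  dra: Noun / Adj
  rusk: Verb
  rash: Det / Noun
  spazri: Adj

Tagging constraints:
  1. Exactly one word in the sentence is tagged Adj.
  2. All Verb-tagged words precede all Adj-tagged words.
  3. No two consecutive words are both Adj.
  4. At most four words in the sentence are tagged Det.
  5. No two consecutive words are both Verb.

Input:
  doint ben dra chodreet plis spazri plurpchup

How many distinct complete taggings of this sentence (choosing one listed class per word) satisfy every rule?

2

Candidates per position — 1:doint {Verb,Adj}; 2:ben {Det,Adj}; 3:dra {Noun,Adj}; 4:chodreet {Det,Adj}; 5:plis {Det,Noun}; 6:spazri {Adj}; 7:plurpchup {Det}.
There are 32 candidate sequences in total.
The sequences that satisfy every rule: Verb Det Noun Det Det Adj Det; Verb Det Noun Det Noun Adj Det.
Count = 2.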